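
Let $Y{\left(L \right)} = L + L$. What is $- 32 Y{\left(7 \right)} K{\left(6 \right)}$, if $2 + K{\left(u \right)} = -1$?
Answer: $1344$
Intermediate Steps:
$K{\left(u \right)} = -3$ ($K{\left(u \right)} = -2 - 1 = -3$)
$Y{\left(L \right)} = 2 L$
$- 32 Y{\left(7 \right)} K{\left(6 \right)} = - 32 \cdot 2 \cdot 7 \left(-3\right) = \left(-32\right) 14 \left(-3\right) = \left(-448\right) \left(-3\right) = 1344$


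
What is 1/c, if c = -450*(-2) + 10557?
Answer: 1/11457 ≈ 8.7283e-5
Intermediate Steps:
c = 11457 (c = 900 + 10557 = 11457)
1/c = 1/11457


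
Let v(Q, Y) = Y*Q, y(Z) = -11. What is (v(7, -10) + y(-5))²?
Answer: 6561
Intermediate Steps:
v(Q, Y) = Q*Y
(v(7, -10) + y(-5))² = (7*(-10) - 11)² = (-70 - 11)² = (-81)² = 6561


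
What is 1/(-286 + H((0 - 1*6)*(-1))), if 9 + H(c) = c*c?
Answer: -1/259 ≈ -0.0038610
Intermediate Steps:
H(c) = -9 + c² (H(c) = -9 + c*c = -9 + c²)
1/(-286 + H((0 - 1*6)*(-1))) = 1/(-286 + (-9 + ((0 - 1*6)*(-1))²)) = 1/(-286 + (-9 + ((0 - 6)*(-1))²)) = 1/(-286 + (-9 + (-6*(-1))²)) = 1/(-286 + (-9 + 6²)) = 1/(-286 + (-9 + 36)) = 1/(-286 + 27) = 1/(-259) = -1/259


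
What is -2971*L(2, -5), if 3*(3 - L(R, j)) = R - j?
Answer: -5942/3 ≈ -1980.7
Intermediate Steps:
L(R, j) = 3 - R/3 + j/3 (L(R, j) = 3 - (R - j)/3 = 3 + (-R/3 + j/3) = 3 - R/3 + j/3)
-2971*L(2, -5) = -2971*(3 - ⅓*2 + (⅓)*(-5)) = -2971*(3 - ⅔ - 5/3) = -2971*⅔ = -5942/3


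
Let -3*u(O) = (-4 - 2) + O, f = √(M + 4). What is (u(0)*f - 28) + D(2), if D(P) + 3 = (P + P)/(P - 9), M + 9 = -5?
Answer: -221/7 + 2*I*√10 ≈ -31.571 + 6.3246*I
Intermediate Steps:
M = -14 (M = -9 - 5 = -14)
f = I*√10 (f = √(-14 + 4) = √(-10) = I*√10 ≈ 3.1623*I)
u(O) = 2 - O/3 (u(O) = -((-4 - 2) + O)/3 = -(-6 + O)/3 = 2 - O/3)
D(P) = -3 + 2*P/(-9 + P) (D(P) = -3 + (P + P)/(P - 9) = -3 + (2*P)/(-9 + P) = -3 + 2*P/(-9 + P))
(u(0)*f - 28) + D(2) = ((2 - ⅓*0)*(I*√10) - 28) + (27 - 1*2)/(-9 + 2) = ((2 + 0)*(I*√10) - 28) + (27 - 2)/(-7) = (2*(I*√10) - 28) - ⅐*25 = (2*I*√10 - 28) - 25/7 = (-28 + 2*I*√10) - 25/7 = -221/7 + 2*I*√10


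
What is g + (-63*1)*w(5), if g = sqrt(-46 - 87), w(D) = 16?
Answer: -1008 + I*sqrt(133) ≈ -1008.0 + 11.533*I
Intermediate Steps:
g = I*sqrt(133) (g = sqrt(-133) = I*sqrt(133) ≈ 11.533*I)
g + (-63*1)*w(5) = I*sqrt(133) - 63*1*16 = I*sqrt(133) - 63*16 = I*sqrt(133) - 1008 = -1008 + I*sqrt(133)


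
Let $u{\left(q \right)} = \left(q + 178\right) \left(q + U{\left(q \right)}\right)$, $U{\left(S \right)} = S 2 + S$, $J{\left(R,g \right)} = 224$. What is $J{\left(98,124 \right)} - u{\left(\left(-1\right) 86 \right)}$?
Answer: $31872$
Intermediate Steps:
$U{\left(S \right)} = 3 S$ ($U{\left(S \right)} = 2 S + S = 3 S$)
$u{\left(q \right)} = 4 q \left(178 + q\right)$ ($u{\left(q \right)} = \left(q + 178\right) \left(q + 3 q\right) = \left(178 + q\right) 4 q = 4 q \left(178 + q\right)$)
$J{\left(98,124 \right)} - u{\left(\left(-1\right) 86 \right)} = 224 - 4 \left(\left(-1\right) 86\right) \left(178 - 86\right) = 224 - 4 \left(-86\right) \left(178 - 86\right) = 224 - 4 \left(-86\right) 92 = 224 - -31648 = 224 + 31648 = 31872$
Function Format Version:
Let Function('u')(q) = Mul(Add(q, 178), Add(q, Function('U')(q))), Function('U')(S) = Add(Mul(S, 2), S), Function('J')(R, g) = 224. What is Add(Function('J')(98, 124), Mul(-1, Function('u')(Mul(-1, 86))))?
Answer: 31872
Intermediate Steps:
Function('U')(S) = Mul(3, S) (Function('U')(S) = Add(Mul(2, S), S) = Mul(3, S))
Function('u')(q) = Mul(4, q, Add(178, q)) (Function('u')(q) = Mul(Add(q, 178), Add(q, Mul(3, q))) = Mul(Add(178, q), Mul(4, q)) = Mul(4, q, Add(178, q)))
Add(Function('J')(98, 124), Mul(-1, Function('u')(Mul(-1, 86)))) = Add(224, Mul(-1, Mul(4, Mul(-1, 86), Add(178, Mul(-1, 86))))) = Add(224, Mul(-1, Mul(4, -86, Add(178, -86)))) = Add(224, Mul(-1, Mul(4, -86, 92))) = Add(224, Mul(-1, -31648)) = Add(224, 31648) = 31872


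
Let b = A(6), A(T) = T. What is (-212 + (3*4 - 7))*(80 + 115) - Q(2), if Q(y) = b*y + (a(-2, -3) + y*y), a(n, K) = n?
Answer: -40379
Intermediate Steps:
b = 6
Q(y) = -2 + y² + 6*y (Q(y) = 6*y + (-2 + y*y) = 6*y + (-2 + y²) = -2 + y² + 6*y)
(-212 + (3*4 - 7))*(80 + 115) - Q(2) = (-212 + (3*4 - 7))*(80 + 115) - (-2 + 2² + 6*2) = (-212 + (12 - 7))*195 - (-2 + 4 + 12) = (-212 + 5)*195 - 1*14 = -207*195 - 14 = -40365 - 14 = -40379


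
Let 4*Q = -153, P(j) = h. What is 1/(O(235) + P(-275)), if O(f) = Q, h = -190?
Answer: -4/913 ≈ -0.0043812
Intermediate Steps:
P(j) = -190
Q = -153/4 (Q = (¼)*(-153) = -153/4 ≈ -38.250)
O(f) = -153/4
1/(O(235) + P(-275)) = 1/(-153/4 - 190) = 1/(-913/4) = -4/913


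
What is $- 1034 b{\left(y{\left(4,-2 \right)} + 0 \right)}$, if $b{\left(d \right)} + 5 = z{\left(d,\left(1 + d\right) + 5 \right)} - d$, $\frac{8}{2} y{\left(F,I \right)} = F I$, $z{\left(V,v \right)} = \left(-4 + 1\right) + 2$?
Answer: $4136$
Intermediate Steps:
$z{\left(V,v \right)} = -1$ ($z{\left(V,v \right)} = -3 + 2 = -1$)
$y{\left(F,I \right)} = \frac{F I}{4}$
$b{\left(d \right)} = -6 - d$ ($b{\left(d \right)} = -5 - \left(1 + d\right) = -6 - d$)
$- 1034 b{\left(y{\left(4,-2 \right)} + 0 \right)} = - 1034 \left(-6 - \left(\frac{1}{4} \cdot 4 \left(-2\right) + 0\right)\right) = - 1034 \left(-6 - \left(-2 + 0\right)\right) = - 1034 \left(-6 - -2\right) = - 1034 \left(-6 + 2\right) = \left(-1034\right) \left(-4\right) = 4136$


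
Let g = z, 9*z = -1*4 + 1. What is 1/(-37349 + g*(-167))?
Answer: -3/111880 ≈ -2.6814e-5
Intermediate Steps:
z = -⅓ (z = (-1*4 + 1)/9 = (-4 + 1)/9 = (⅑)*(-3) = -⅓ ≈ -0.33333)
g = -⅓ ≈ -0.33333
1/(-37349 + g*(-167)) = 1/(-37349 - ⅓*(-167)) = 1/(-37349 + 167/3) = 1/(-111880/3) = -3/111880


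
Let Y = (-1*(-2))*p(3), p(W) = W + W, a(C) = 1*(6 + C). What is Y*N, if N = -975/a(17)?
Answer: -11700/23 ≈ -508.70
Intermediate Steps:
a(C) = 6 + C
p(W) = 2*W
Y = 12 (Y = (-1*(-2))*(2*3) = 2*6 = 12)
N = -975/23 (N = -975/(6 + 17) = -975/23 ≈ -42.391)
Y*N = 12*(-975/23) = -11700/23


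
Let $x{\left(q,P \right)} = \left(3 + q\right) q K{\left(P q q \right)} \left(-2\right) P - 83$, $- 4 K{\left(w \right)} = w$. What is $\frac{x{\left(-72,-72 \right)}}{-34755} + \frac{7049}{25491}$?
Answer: $- \frac{189071416413724}{98437745} \approx -1.9207 \cdot 10^{6}$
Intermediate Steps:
$K{\left(w \right)} = - \frac{w}{4}$
$x{\left(q,P \right)} = -83 + \frac{P^{2} q^{3} \left(3 + q\right)}{2}$ ($x{\left(q,P \right)} = \left(3 + q\right) q \left(- \frac{P q q}{4}\right) \left(-2\right) P - 83 = q \left(3 + q\right) \left(- \frac{P q^{2}}{4}\right) \left(-2\right) P - 83 = - \frac{P q^{3} \left(3 + q\right)}{4} \left(-2\right) P - 83 = \frac{P q^{3} \left(3 + q\right)}{2} P - 83 = \frac{P^{2} q^{3} \left(3 + q\right)}{2} - 83 = -83 + \frac{P^{2} q^{3} \left(3 + q\right)}{2}$)
$\frac{x{\left(-72,-72 \right)}}{-34755} + \frac{7049}{25491} = \frac{-83 + \frac{\left(-72\right)^{2} \left(-72\right)^{4}}{2} + \frac{3 \left(-72\right)^{2} \left(-72\right)^{3}}{2}}{-34755} + \frac{7049}{25491} = \left(-83 + \frac{1}{2} \cdot 5184 \cdot 26873856 + \frac{3}{2} \cdot 5184 \left(-373248\right)\right) \left(- \frac{1}{34755}\right) + 7049 \cdot \frac{1}{25491} = \left(-83 + 69657034752 - 2902376448\right) \left(- \frac{1}{34755}\right) + \frac{7049}{25491} = 66754658221 \left(- \frac{1}{34755}\right) + \frac{7049}{25491} = - \frac{66754658221}{34755} + \frac{7049}{25491} = - \frac{189071416413724}{98437745}$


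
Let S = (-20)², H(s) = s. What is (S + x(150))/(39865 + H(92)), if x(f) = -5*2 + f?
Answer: 180/13319 ≈ 0.013515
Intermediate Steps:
x(f) = -10 + f
S = 400
(S + x(150))/(39865 + H(92)) = (400 + (-10 + 150))/(39865 + 92) = (400 + 140)/39957 = 540*(1/39957) = 180/13319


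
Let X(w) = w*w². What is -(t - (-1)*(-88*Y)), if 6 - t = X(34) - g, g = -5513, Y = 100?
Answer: 53611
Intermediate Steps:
X(w) = w³
t = -44811 (t = 6 - (34³ - 1*(-5513)) = 6 - (39304 + 5513) = 6 - 1*44817 = 6 - 44817 = -44811)
-(t - (-1)*(-88*Y)) = -(-44811 - (-1)*(-88*100)) = -(-44811 - (-1)*(-8800)) = -(-44811 - 1*8800) = -(-44811 - 8800) = -1*(-53611) = 53611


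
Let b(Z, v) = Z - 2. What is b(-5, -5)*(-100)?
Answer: 700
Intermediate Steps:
b(Z, v) = -2 + Z
b(-5, -5)*(-100) = (-2 - 5)*(-100) = -7*(-100) = 700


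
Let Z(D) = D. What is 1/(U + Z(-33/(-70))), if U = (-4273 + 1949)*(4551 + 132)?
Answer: -70/761830407 ≈ -9.1884e-8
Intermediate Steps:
U = -10883292 (U = -2324*4683 = -10883292)
1/(U + Z(-33/(-70))) = 1/(-10883292 - 33/(-70)) = 1/(-10883292 - 33*(-1/70)) = 1/(-10883292 + 33/70) = 1/(-761830407/70) = -70/761830407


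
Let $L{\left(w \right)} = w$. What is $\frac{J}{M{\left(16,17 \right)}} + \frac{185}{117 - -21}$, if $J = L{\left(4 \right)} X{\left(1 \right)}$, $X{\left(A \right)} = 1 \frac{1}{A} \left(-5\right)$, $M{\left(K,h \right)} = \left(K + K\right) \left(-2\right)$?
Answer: $\frac{1825}{1104} \approx 1.6531$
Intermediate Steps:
$M{\left(K,h \right)} = - 4 K$ ($M{\left(K,h \right)} = 2 K \left(-2\right) = - 4 K$)
$X{\left(A \right)} = - \frac{5}{A}$ ($X{\left(A \right)} = \frac{1}{A} \left(-5\right) = - \frac{5}{A}$)
$J = -20$ ($J = 4 \left(- \frac{5}{1}\right) = 4 \left(\left(-5\right) 1\right) = 4 \left(-5\right) = -20$)
$\frac{J}{M{\left(16,17 \right)}} + \frac{185}{117 - -21} = - \frac{20}{\left(-4\right) 16} + \frac{185}{117 - -21} = - \frac{20}{-64} + \frac{185}{117 + 21} = \left(-20\right) \left(- \frac{1}{64}\right) + \frac{185}{138} = \frac{5}{16} + 185 \cdot \frac{1}{138} = \frac{5}{16} + \frac{185}{138} = \frac{1825}{1104}$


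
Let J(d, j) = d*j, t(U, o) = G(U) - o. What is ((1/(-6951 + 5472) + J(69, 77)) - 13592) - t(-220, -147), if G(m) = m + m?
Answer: -11811295/1479 ≈ -7986.0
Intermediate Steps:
G(m) = 2*m
t(U, o) = -o + 2*U (t(U, o) = 2*U - o = -o + 2*U)
((1/(-6951 + 5472) + J(69, 77)) - 13592) - t(-220, -147) = ((1/(-6951 + 5472) + 69*77) - 13592) - (-1*(-147) + 2*(-220)) = ((1/(-1479) + 5313) - 13592) - (147 - 440) = ((-1/1479 + 5313) - 13592) - 1*(-293) = (7857926/1479 - 13592) + 293 = -12244642/1479 + 293 = -11811295/1479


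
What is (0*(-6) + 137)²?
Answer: 18769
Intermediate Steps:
(0*(-6) + 137)² = (0 + 137)² = 137² = 18769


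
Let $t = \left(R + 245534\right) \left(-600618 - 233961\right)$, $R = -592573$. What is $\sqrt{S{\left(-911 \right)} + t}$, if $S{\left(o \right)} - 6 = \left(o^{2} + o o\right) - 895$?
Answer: $\sqrt{289633120534} \approx 5.3818 \cdot 10^{5}$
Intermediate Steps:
$t = 289631461581$ ($t = \left(-592573 + 245534\right) \left(-600618 - 233961\right) = \left(-347039\right) \left(-834579\right) = 289631461581$)
$S{\left(o \right)} = -889 + 2 o^{2}$ ($S{\left(o \right)} = 6 - \left(895 - o^{2} - o o\right) = 6 + \left(\left(o^{2} + o^{2}\right) - 895\right) = 6 + \left(2 o^{2} - 895\right) = 6 + \left(-895 + 2 o^{2}\right) = -889 + 2 o^{2}$)
$\sqrt{S{\left(-911 \right)} + t} = \sqrt{\left(-889 + 2 \left(-911\right)^{2}\right) + 289631461581} = \sqrt{\left(-889 + 2 \cdot 829921\right) + 289631461581} = \sqrt{\left(-889 + 1659842\right) + 289631461581} = \sqrt{1658953 + 289631461581} = \sqrt{289633120534}$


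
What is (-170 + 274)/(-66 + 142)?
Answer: 26/19 ≈ 1.3684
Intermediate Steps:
(-170 + 274)/(-66 + 142) = 104/76 = 104*(1/76) = 26/19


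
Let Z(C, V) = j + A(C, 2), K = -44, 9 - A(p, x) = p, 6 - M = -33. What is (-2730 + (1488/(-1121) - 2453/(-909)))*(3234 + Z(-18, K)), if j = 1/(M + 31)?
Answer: -1536790427983/172710 ≈ -8.8981e+6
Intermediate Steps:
M = 39 (M = 6 - 1*(-33) = 6 + 33 = 39)
A(p, x) = 9 - p
j = 1/70 (j = 1/(39 + 31) = 1/70 ≈ 0.014286)
Z(C, V) = 631/70 - C (Z(C, V) = 1/70 + (9 - C) = 631/70 - C)
(-2730 + (1488/(-1121) - 2453/(-909)))*(3234 + Z(-18, K)) = (-2730 + (1488/(-1121) - 2453/(-909)))*(3234 + (631/70 - 1*(-18))) = (-2730 + (1488*(-1/1121) - 2453*(-1/909)))*(3234 + (631/70 + 18)) = (-2730 + (-1488/1121 + 2453/909))*(3234 + 1891/70) = (-2730 + 1397221/1018989)*(228271/70) = -2780442749/1018989*228271/70 = -1536790427983/172710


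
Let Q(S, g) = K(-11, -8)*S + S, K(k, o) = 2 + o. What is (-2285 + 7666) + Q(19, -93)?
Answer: 5286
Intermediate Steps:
Q(S, g) = -5*S (Q(S, g) = (2 - 8)*S + S = -6*S + S = -5*S)
(-2285 + 7666) + Q(19, -93) = (-2285 + 7666) - 5*19 = 5381 - 95 = 5286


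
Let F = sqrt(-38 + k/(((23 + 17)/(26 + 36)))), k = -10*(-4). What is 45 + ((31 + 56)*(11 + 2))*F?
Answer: 45 + 2262*sqrt(6) ≈ 5585.7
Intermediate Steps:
k = 40
F = 2*sqrt(6) (F = sqrt(-38 + 40/(((23 + 17)/(26 + 36)))) = sqrt(-38 + 40/((40/62))) = sqrt(-38 + 40/((40*(1/62)))) = sqrt(-38 + 40/(20/31)) = sqrt(-38 + 40*(31/20)) = sqrt(-38 + 62) = sqrt(24) = 2*sqrt(6) ≈ 4.8990)
45 + ((31 + 56)*(11 + 2))*F = 45 + ((31 + 56)*(11 + 2))*(2*sqrt(6)) = 45 + (87*13)*(2*sqrt(6)) = 45 + 1131*(2*sqrt(6)) = 45 + 2262*sqrt(6)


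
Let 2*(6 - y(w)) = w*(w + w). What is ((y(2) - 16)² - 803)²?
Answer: 368449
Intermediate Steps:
y(w) = 6 - w² (y(w) = 6 - w*(w + w)/2 = 6 - w*2*w/2 = 6 - w²)
((y(2) - 16)² - 803)² = (((6 - 1*2²) - 16)² - 803)² = (((6 - 1*4) - 16)² - 803)² = (((6 - 4) - 16)² - 803)² = ((2 - 16)² - 803)² = ((-14)² - 803)² = (196 - 803)² = (-607)² = 368449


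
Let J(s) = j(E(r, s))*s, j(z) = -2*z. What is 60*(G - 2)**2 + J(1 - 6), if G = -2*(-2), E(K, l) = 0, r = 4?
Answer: 240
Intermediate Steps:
G = 4
J(s) = 0 (J(s) = (-2*0)*s = 0*s = 0)
60*(G - 2)**2 + J(1 - 6) = 60*(4 - 2)**2 + 0 = 60*2**2 + 0 = 60*4 + 0 = 240 + 0 = 240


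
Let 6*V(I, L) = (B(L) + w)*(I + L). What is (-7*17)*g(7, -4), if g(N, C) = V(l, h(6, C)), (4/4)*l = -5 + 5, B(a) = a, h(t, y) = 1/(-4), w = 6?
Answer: 2737/96 ≈ 28.510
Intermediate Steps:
h(t, y) = -¼
l = 0 (l = -5 + 5 = 0)
V(I, L) = (6 + L)*(I + L)/6 (V(I, L) = ((L + 6)*(I + L))/6 = ((6 + L)*(I + L))/6 = (6 + L)*(I + L)/6)
g(N, C) = -23/96 (g(N, C) = 0 - ¼ + (-¼)²/6 + (⅙)*0*(-¼) = 0 - ¼ + (⅙)*(1/16) + 0 = 0 - ¼ + 1/96 + 0 = -23/96)
(-7*17)*g(7, -4) = -7*17*(-23/96) = -119*(-23/96) = 2737/96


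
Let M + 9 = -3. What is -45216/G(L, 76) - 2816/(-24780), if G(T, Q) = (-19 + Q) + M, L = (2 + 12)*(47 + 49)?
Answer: -6224032/6195 ≈ -1004.7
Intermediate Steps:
M = -12 (M = -9 - 3 = -12)
L = 1344 (L = 14*96 = 1344)
G(T, Q) = -31 + Q (G(T, Q) = (-19 + Q) - 12 = -31 + Q)
-45216/G(L, 76) - 2816/(-24780) = -45216/(-31 + 76) - 2816/(-24780) = -45216/45 - 2816*(-1/24780) = -45216*1/45 + 704/6195 = -5024/5 + 704/6195 = -6224032/6195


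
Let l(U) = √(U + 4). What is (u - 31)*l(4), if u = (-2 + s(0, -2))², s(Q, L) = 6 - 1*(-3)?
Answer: 36*√2 ≈ 50.912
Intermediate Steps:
l(U) = √(4 + U)
s(Q, L) = 9 (s(Q, L) = 6 + 3 = 9)
u = 49 (u = (-2 + 9)² = 7² = 49)
(u - 31)*l(4) = (49 - 31)*√(4 + 4) = 18*√8 = 18*(2*√2) = 36*√2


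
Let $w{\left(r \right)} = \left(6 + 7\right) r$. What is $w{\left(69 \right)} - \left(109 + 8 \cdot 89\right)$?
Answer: $76$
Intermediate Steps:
$w{\left(r \right)} = 13 r$
$w{\left(69 \right)} - \left(109 + 8 \cdot 89\right) = 13 \cdot 69 - \left(109 + 8 \cdot 89\right) = 897 - \left(109 + 712\right) = 897 - 821 = 76$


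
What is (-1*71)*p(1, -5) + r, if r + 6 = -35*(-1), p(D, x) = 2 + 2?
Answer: -255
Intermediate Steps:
p(D, x) = 4
r = 29 (r = -6 - 35*(-1) = -6 + 35 = 29)
(-1*71)*p(1, -5) + r = -1*71*4 + 29 = -71*4 + 29 = -284 + 29 = -255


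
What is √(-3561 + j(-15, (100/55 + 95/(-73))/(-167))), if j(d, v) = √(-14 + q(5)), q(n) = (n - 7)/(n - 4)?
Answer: √(-3561 + 4*I) ≈ 0.0335 + 59.674*I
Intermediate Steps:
q(n) = (-7 + n)/(-4 + n)
j(d, v) = 4*I (j(d, v) = √(-14 + (-7 + 5)/(-4 + 5)) = √(-14 - 2/1) = √(-14 + 1*(-2)) = √(-14 - 2) = √(-16) = 4*I)
√(-3561 + j(-15, (100/55 + 95/(-73))/(-167))) = √(-3561 + 4*I)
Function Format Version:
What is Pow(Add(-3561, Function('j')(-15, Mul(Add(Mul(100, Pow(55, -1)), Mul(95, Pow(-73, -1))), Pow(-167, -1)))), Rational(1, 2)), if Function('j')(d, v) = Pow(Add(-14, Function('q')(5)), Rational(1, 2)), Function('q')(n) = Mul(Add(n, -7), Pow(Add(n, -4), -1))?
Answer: Pow(Add(-3561, Mul(4, I)), Rational(1, 2)) ≈ Add(0.0335, Mul(59.674, I))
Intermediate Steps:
Function('q')(n) = Mul(Pow(Add(-4, n), -1), Add(-7, n)) (Function('q')(n) = Mul(Add(-7, n), Pow(Add(-4, n), -1)) = Mul(Pow(Add(-4, n), -1), Add(-7, n)))
Function('j')(d, v) = Mul(4, I) (Function('j')(d, v) = Pow(Add(-14, Mul(Pow(Add(-4, 5), -1), Add(-7, 5))), Rational(1, 2)) = Pow(Add(-14, Mul(Pow(1, -1), -2)), Rational(1, 2)) = Pow(Add(-14, Mul(1, -2)), Rational(1, 2)) = Pow(Add(-14, -2), Rational(1, 2)) = Pow(-16, Rational(1, 2)) = Mul(4, I))
Pow(Add(-3561, Function('j')(-15, Mul(Add(Mul(100, Pow(55, -1)), Mul(95, Pow(-73, -1))), Pow(-167, -1)))), Rational(1, 2)) = Pow(Add(-3561, Mul(4, I)), Rational(1, 2))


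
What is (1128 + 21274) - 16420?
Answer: 5982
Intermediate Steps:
(1128 + 21274) - 16420 = 22402 - 16420 = 5982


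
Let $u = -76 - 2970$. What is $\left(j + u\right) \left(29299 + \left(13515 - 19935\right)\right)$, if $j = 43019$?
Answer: $914542267$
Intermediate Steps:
$u = -3046$ ($u = -76 - 2970 = -3046$)
$\left(j + u\right) \left(29299 + \left(13515 - 19935\right)\right) = \left(43019 - 3046\right) \left(29299 + \left(13515 - 19935\right)\right) = 39973 \left(29299 - 6420\right) = 39973 \cdot 22879 = 914542267$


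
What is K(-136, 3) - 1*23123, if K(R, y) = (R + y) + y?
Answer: -23253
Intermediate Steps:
K(R, y) = R + 2*y
K(-136, 3) - 1*23123 = (-136 + 2*3) - 1*23123 = (-136 + 6) - 23123 = -130 - 23123 = -23253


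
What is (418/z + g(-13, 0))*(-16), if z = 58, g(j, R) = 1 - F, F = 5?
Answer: -1488/29 ≈ -51.310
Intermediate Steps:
g(j, R) = -4 (g(j, R) = 1 - 1*5 = 1 - 5 = -4)
(418/z + g(-13, 0))*(-16) = (418/58 - 4)*(-16) = (418*(1/58) - 4)*(-16) = (209/29 - 4)*(-16) = (93/29)*(-16) = -1488/29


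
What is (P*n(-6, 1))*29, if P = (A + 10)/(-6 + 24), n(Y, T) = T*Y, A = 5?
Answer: -145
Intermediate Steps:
P = ⅚ (P = (5 + 10)/(-6 + 24) = 15/18 = 15*(1/18) = ⅚ ≈ 0.83333)
(P*n(-6, 1))*29 = (5*(1*(-6))/6)*29 = ((⅚)*(-6))*29 = -5*29 = -145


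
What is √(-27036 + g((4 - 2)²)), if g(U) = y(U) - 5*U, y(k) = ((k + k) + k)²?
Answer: 116*I*√2 ≈ 164.05*I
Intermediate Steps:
y(k) = 9*k² (y(k) = (2*k + k)² = (3*k)² = 9*k²)
g(U) = -5*U + 9*U² (g(U) = 9*U² - 5*U = -5*U + 9*U²)
√(-27036 + g((4 - 2)²)) = √(-27036 + (4 - 2)²*(-5 + 9*(4 - 2)²)) = √(-27036 + 2²*(-5 + 9*2²)) = √(-27036 + 4*(-5 + 9*4)) = √(-27036 + 4*(-5 + 36)) = √(-27036 + 4*31) = √(-27036 + 124) = √(-26912) = 116*I*√2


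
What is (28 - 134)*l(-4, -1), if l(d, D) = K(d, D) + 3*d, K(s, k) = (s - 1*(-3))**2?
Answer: 1166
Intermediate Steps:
K(s, k) = (3 + s)**2 (K(s, k) = (s + 3)**2 = (3 + s)**2)
l(d, D) = (3 + d)**2 + 3*d
(28 - 134)*l(-4, -1) = (28 - 134)*((3 - 4)**2 + 3*(-4)) = -106*((-1)**2 - 12) = -106*(1 - 12) = -106*(-11) = 1166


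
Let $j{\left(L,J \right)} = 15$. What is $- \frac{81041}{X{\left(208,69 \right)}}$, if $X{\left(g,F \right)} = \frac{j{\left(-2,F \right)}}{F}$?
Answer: $- \frac{1863943}{5} \approx -3.7279 \cdot 10^{5}$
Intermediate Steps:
$X{\left(g,F \right)} = \frac{15}{F}$
$- \frac{81041}{X{\left(208,69 \right)}} = - \frac{81041}{15 \cdot \frac{1}{69}} = - \frac{81041}{\frac{5}{23}} = \left(-81041\right) \frac{23}{5} = - \frac{1863943}{5}$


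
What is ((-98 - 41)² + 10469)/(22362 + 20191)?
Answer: 29790/42553 ≈ 0.70007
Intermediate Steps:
((-98 - 41)² + 10469)/(22362 + 20191) = ((-139)² + 10469)/42553 = (19321 + 10469)*(1/42553) = 29790*(1/42553) = 29790/42553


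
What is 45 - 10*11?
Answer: -65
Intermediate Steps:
45 - 10*11 = 45 - 110 = -65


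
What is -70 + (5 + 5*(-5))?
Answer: -90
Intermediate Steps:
-70 + (5 + 5*(-5)) = -70 + (5 - 25) = -70 - 20 = -90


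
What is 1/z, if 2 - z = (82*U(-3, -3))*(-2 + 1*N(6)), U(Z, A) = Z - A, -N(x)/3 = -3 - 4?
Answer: 1/2 ≈ 0.50000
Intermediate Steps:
N(x) = 21 (N(x) = -3*(-3 - 4) = -3*(-7) = 21)
z = 2 (z = 2 - 82*(-3 - 1*(-3))*(-2 + 1*21) = 2 - 82*(-3 + 3)*(-2 + 21) = 2 - 82*0*19 = 2 - 0*19 = 2 - 1*0 = 2 + 0 = 2)
1/z = 1/2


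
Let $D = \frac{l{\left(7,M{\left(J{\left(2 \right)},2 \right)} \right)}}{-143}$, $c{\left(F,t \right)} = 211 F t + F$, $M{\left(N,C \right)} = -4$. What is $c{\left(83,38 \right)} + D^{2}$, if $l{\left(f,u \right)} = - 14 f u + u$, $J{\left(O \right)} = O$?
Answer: $\frac{13610534617}{20449} \approx 6.6558 \cdot 10^{5}$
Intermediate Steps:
$l{\left(f,u \right)} = u - 14 f u$ ($l{\left(f,u \right)} = - 14 f u + u = u - 14 f u$)
$c{\left(F,t \right)} = F + 211 F t$ ($c{\left(F,t \right)} = 211 F t + F = F + 211 F t$)
$D = - \frac{388}{143}$ ($D = \frac{\left(-4\right) \left(1 - 98\right)}{-143} = - 4 \left(1 - 98\right) \left(- \frac{1}{143}\right) = \left(-4\right) \left(-97\right) \left(- \frac{1}{143}\right) = 388 \left(- \frac{1}{143}\right) = - \frac{388}{143} \approx -2.7133$)
$c{\left(83,38 \right)} + D^{2} = 83 \left(1 + 211 \cdot 38\right) + \left(- \frac{388}{143}\right)^{2} = 83 \left(1 + 8018\right) + \frac{150544}{20449} = 83 \cdot 8019 + \frac{150544}{20449} = 665577 + \frac{150544}{20449} = \frac{13610534617}{20449}$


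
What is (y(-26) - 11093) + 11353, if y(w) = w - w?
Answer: 260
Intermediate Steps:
y(w) = 0
(y(-26) - 11093) + 11353 = (0 - 11093) + 11353 = -11093 + 11353 = 260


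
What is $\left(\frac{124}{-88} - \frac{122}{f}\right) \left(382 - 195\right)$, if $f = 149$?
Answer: $- \frac{124151}{298} \approx -416.61$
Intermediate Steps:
$\left(\frac{124}{-88} - \frac{122}{f}\right) \left(382 - 195\right) = \left(\frac{124}{-88} - \frac{122}{149}\right) \left(382 - 195\right) = \left(124 \left(- \frac{1}{88}\right) - \frac{122}{149}\right) 187 = \left(- \frac{31}{22} - \frac{122}{149}\right) 187 = \left(- \frac{7303}{3278}\right) 187 = - \frac{124151}{298}$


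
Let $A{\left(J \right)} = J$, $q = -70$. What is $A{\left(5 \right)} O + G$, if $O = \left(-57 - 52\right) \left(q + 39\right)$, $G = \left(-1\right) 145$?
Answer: $16750$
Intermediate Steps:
$G = -145$
$O = 3379$ ($O = \left(-57 - 52\right) \left(-70 + 39\right) = \left(-109\right) \left(-31\right) = 3379$)
$A{\left(5 \right)} O + G = 5 \cdot 3379 - 145 = 16895 - 145 = 16750$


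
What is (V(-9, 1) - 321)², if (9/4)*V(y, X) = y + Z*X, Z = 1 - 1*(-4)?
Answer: 8439025/81 ≈ 1.0419e+5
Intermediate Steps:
Z = 5 (Z = 1 + 4 = 5)
V(y, X) = 4*y/9 + 20*X/9 (V(y, X) = 4*(y + 5*X)/9 = 4*y/9 + 20*X/9)
(V(-9, 1) - 321)² = (((4/9)*(-9) + (20/9)*1) - 321)² = ((-4 + 20/9) - 321)² = (-16/9 - 321)² = (-2905/9)² = 8439025/81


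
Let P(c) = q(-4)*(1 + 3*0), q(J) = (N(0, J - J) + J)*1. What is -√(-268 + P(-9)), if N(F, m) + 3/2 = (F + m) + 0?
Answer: -I*√1094/2 ≈ -16.538*I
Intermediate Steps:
N(F, m) = -3/2 + F + m (N(F, m) = -3/2 + ((F + m) + 0) = -3/2 + (F + m) = -3/2 + F + m)
q(J) = -3/2 + J (q(J) = ((-3/2 + 0 + (J - J)) + J)*1 = ((-3/2 + 0 + 0) + J)*1 = (-3/2 + J)*1 = -3/2 + J)
P(c) = -11/2 (P(c) = (-3/2 - 4)*(1 + 3*0) = -11*(1 + 0)/2 = -11/2*1 = -11/2)
-√(-268 + P(-9)) = -√(-268 - 11/2) = -√(-547/2) = -I*√1094/2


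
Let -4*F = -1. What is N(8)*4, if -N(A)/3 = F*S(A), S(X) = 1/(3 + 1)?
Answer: -3/4 ≈ -0.75000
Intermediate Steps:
F = 1/4 (F = -1/4*(-1) = 1/4 ≈ 0.25000)
S(X) = 1/4
N(A) = -3/16 (N(A) = -3/(4*4) = -3*1/16 = -3/16)
N(8)*4 = -3/16*4 = -3/4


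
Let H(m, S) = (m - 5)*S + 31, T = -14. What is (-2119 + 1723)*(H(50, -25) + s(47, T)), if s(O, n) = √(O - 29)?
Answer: 433224 - 1188*√2 ≈ 4.3154e+5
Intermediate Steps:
s(O, n) = √(-29 + O)
H(m, S) = 31 + S*(-5 + m) (H(m, S) = (-5 + m)*S + 31 = S*(-5 + m) + 31 = 31 + S*(-5 + m))
(-2119 + 1723)*(H(50, -25) + s(47, T)) = (-2119 + 1723)*((31 - 5*(-25) - 25*50) + √(-29 + 47)) = -396*((31 + 125 - 1250) + √18) = -396*(-1094 + 3*√2) = 433224 - 1188*√2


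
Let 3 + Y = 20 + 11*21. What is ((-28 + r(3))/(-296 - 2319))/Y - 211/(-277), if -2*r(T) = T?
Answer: 273691783/359280080 ≈ 0.76178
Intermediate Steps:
r(T) = -T/2
Y = 248 (Y = -3 + (20 + 11*21) = -3 + (20 + 231) = -3 + 251 = 248)
((-28 + r(3))/(-296 - 2319))/Y - 211/(-277) = ((-28 - ½*3)/(-296 - 2319))/248 - 211/(-277) = ((-28 - 3/2)/(-2615))*(1/248) - 211*(-1/277) = -59/2*(-1/2615)*(1/248) + 211/277 = (59/5230)*(1/248) + 211/277 = 59/1297040 + 211/277 = 273691783/359280080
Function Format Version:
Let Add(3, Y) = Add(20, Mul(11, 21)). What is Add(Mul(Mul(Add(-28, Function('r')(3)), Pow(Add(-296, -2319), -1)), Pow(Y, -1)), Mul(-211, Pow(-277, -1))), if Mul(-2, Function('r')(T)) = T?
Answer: Rational(273691783, 359280080) ≈ 0.76178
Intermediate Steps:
Function('r')(T) = Mul(Rational(-1, 2), T)
Y = 248 (Y = Add(-3, Add(20, Mul(11, 21))) = Add(-3, Add(20, 231)) = Add(-3, 251) = 248)
Add(Mul(Mul(Add(-28, Function('r')(3)), Pow(Add(-296, -2319), -1)), Pow(Y, -1)), Mul(-211, Pow(-277, -1))) = Add(Mul(Mul(Add(-28, Mul(Rational(-1, 2), 3)), Pow(Add(-296, -2319), -1)), Pow(248, -1)), Mul(-211, Pow(-277, -1))) = Add(Mul(Mul(Add(-28, Rational(-3, 2)), Pow(-2615, -1)), Rational(1, 248)), Mul(-211, Rational(-1, 277))) = Add(Mul(Mul(Rational(-59, 2), Rational(-1, 2615)), Rational(1, 248)), Rational(211, 277)) = Add(Mul(Rational(59, 5230), Rational(1, 248)), Rational(211, 277)) = Add(Rational(59, 1297040), Rational(211, 277)) = Rational(273691783, 359280080)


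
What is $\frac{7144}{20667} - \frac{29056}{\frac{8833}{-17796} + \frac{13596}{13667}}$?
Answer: $- \frac{146051587684409144}{2505539047935} \approx -58292.0$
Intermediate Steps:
$\frac{7144}{20667} - \frac{29056}{\frac{8833}{-17796} + \frac{13596}{13667}} = 7144 \cdot \frac{1}{20667} - \frac{29056}{8833 \left(- \frac{1}{17796}\right) + 13596 \cdot \frac{1}{13667}} = \frac{7144}{20667} - \frac{29056}{- \frac{8833}{17796} + \frac{13596}{13667}} = \frac{7144}{20667} - \frac{29056}{\frac{121233805}{243217932}} = \frac{7144}{20667} - \frac{7066940232192}{121233805} = - \frac{146051587684409144}{2505539047935}$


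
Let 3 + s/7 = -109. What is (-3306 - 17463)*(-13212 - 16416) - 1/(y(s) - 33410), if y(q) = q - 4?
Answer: 21043531786537/34198 ≈ 6.1534e+8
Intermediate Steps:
s = -784 (s = -21 + 7*(-109) = -21 - 763 = -784)
y(q) = -4 + q
(-3306 - 17463)*(-13212 - 16416) - 1/(y(s) - 33410) = (-3306 - 17463)*(-13212 - 16416) - 1/((-4 - 784) - 33410) = -20769*(-29628) - 1/(-788 - 33410) = 615343932 - 1/(-34198) = 615343932 - 1*(-1/34198) = 615343932 + 1/34198 = 21043531786537/34198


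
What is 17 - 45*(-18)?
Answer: 827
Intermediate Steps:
17 - 45*(-18) = 17 + 810 = 827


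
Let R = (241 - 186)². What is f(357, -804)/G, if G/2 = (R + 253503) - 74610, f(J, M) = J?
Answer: 357/363836 ≈ 0.00098121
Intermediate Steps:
R = 3025 (R = 55² = 3025)
G = 363836 (G = 2*((3025 + 253503) - 74610) = 2*(256528 - 74610) = 2*181918 = 363836)
f(357, -804)/G = 357/363836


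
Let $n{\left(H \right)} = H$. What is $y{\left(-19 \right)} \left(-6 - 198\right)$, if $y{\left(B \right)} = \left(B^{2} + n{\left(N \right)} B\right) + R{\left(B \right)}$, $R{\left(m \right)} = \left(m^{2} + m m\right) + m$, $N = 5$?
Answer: $-197676$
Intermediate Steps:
$R{\left(m \right)} = m + 2 m^{2}$ ($R{\left(m \right)} = \left(m^{2} + m^{2}\right) + m = 2 m^{2} + m = m + 2 m^{2}$)
$y{\left(B \right)} = B^{2} + 5 B + B \left(1 + 2 B\right)$ ($y{\left(B \right)} = \left(B^{2} + 5 B\right) + B \left(1 + 2 B\right) = B^{2} + 5 B + B \left(1 + 2 B\right)$)
$y{\left(-19 \right)} \left(-6 - 198\right) = 3 \left(-19\right) \left(2 - 19\right) \left(-6 - 198\right) = 3 \left(-19\right) \left(-17\right) \left(-204\right) = 969 \left(-204\right) = -197676$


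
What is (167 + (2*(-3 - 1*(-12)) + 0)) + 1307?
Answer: 1492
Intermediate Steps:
(167 + (2*(-3 - 1*(-12)) + 0)) + 1307 = (167 + (2*(-3 + 12) + 0)) + 1307 = (167 + (2*9 + 0)) + 1307 = (167 + (18 + 0)) + 1307 = (167 + 18) + 1307 = 185 + 1307 = 1492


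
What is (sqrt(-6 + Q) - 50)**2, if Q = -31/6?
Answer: (300 - I*sqrt(402))**2/36 ≈ 2488.8 - 334.17*I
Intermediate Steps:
Q = -31/6 (Q = -31*1/6 = -31/6 ≈ -5.1667)
(sqrt(-6 + Q) - 50)**2 = (sqrt(-6 - 31/6) - 50)**2 = (sqrt(-67/6) - 50)**2 = (I*sqrt(402)/6 - 50)**2 = (-50 + I*sqrt(402)/6)**2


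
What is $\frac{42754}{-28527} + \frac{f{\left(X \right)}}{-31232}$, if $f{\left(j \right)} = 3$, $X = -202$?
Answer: $- \frac{1335378509}{890955264} \approx -1.4988$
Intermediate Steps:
$\frac{42754}{-28527} + \frac{f{\left(X \right)}}{-31232} = \frac{42754}{-28527} + \frac{3}{-31232} = 42754 \left(- \frac{1}{28527}\right) + 3 \left(- \frac{1}{31232}\right) = - \frac{42754}{28527} - \frac{3}{31232} = - \frac{1335378509}{890955264}$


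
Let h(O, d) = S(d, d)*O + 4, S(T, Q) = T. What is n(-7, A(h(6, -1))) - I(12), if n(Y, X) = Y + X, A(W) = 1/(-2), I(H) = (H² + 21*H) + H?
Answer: -831/2 ≈ -415.50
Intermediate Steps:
I(H) = H² + 22*H
h(O, d) = 4 + O*d (h(O, d) = d*O + 4 = O*d + 4 = 4 + O*d)
A(W) = -½
n(Y, X) = X + Y
n(-7, A(h(6, -1))) - I(12) = (-½ - 7) - 12*(22 + 12) = -15/2 - 12*34 = -15/2 - 1*408 = -15/2 - 408 = -831/2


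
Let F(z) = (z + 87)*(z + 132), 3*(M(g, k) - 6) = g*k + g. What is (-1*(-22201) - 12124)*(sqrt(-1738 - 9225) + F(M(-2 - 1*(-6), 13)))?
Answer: 528874550/3 + 10077*I*sqrt(10963) ≈ 1.7629e+8 + 1.0551e+6*I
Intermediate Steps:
M(g, k) = 6 + g/3 + g*k/3 (M(g, k) = 6 + (g*k + g)/3 = 6 + (g + g*k)/3 = 6 + (g/3 + g*k/3) = 6 + g/3 + g*k/3)
F(z) = (87 + z)*(132 + z)
(-1*(-22201) - 12124)*(sqrt(-1738 - 9225) + F(M(-2 - 1*(-6), 13))) = (-1*(-22201) - 12124)*(sqrt(-1738 - 9225) + (11484 + (6 + (-2 - 1*(-6))/3 + (1/3)*(-2 - 1*(-6))*13)**2 + 219*(6 + (-2 - 1*(-6))/3 + (1/3)*(-2 - 1*(-6))*13))) = (22201 - 12124)*(sqrt(-10963) + (11484 + (6 + (-2 + 6)/3 + (1/3)*(-2 + 6)*13)**2 + 219*(6 + (-2 + 6)/3 + (1/3)*(-2 + 6)*13))) = 10077*(I*sqrt(10963) + (11484 + (6 + (1/3)*4 + (1/3)*4*13)**2 + 219*(6 + (1/3)*4 + (1/3)*4*13))) = 10077*(I*sqrt(10963) + (11484 + (6 + 4/3 + 52/3)**2 + 219*(6 + 4/3 + 52/3))) = 10077*(I*sqrt(10963) + (11484 + (74/3)**2 + 219*(74/3))) = 10077*(I*sqrt(10963) + (11484 + 5476/9 + 5402)) = 10077*(I*sqrt(10963) + 157450/9) = 10077*(157450/9 + I*sqrt(10963)) = 528874550/3 + 10077*I*sqrt(10963)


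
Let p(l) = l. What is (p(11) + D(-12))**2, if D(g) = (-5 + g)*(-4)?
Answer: 6241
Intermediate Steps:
D(g) = 20 - 4*g
(p(11) + D(-12))**2 = (11 + (20 - 4*(-12)))**2 = (11 + (20 + 48))**2 = (11 + 68)**2 = 79**2 = 6241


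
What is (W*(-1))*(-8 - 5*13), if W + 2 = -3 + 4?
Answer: -73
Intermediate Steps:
W = -1 (W = -2 + (-3 + 4) = -2 + 1 = -1)
(W*(-1))*(-8 - 5*13) = (-1*(-1))*(-8 - 5*13) = 1*(-8 - 65) = 1*(-73) = -73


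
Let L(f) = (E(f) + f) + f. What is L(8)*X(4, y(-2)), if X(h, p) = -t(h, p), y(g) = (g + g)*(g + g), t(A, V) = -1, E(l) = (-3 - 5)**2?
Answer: 80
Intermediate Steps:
E(l) = 64 (E(l) = (-8)**2 = 64)
y(g) = 4*g**2 (y(g) = (2*g)*(2*g) = 4*g**2)
X(h, p) = 1 (X(h, p) = -1*(-1) = 1)
L(f) = 64 + 2*f (L(f) = (64 + f) + f = 64 + 2*f)
L(8)*X(4, y(-2)) = (64 + 2*8)*1 = (64 + 16)*1 = 80*1 = 80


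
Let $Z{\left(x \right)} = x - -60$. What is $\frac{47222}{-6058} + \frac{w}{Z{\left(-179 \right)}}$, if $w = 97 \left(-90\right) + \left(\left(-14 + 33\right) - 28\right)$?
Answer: $\frac{23660722}{360451} \approx 65.642$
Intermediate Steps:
$Z{\left(x \right)} = 60 + x$ ($Z{\left(x \right)} = x + 60 = 60 + x$)
$w = -8739$ ($w = -8730 + \left(19 - 28\right) = -8730 - 9 = -8739$)
$\frac{47222}{-6058} + \frac{w}{Z{\left(-179 \right)}} = \frac{47222}{-6058} - \frac{8739}{60 - 179} = 47222 \left(- \frac{1}{6058}\right) - \frac{8739}{-119} = - \frac{23611}{3029} - - \frac{8739}{119} = - \frac{23611}{3029} + \frac{8739}{119} = \frac{23660722}{360451}$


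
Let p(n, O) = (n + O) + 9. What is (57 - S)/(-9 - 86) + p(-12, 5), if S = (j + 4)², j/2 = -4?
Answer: 149/95 ≈ 1.5684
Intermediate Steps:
j = -8 (j = 2*(-4) = -8)
S = 16 (S = (-8 + 4)² = (-4)² = 16)
p(n, O) = 9 + O + n (p(n, O) = (O + n) + 9 = 9 + O + n)
(57 - S)/(-9 - 86) + p(-12, 5) = (57 - 1*16)/(-9 - 86) + (9 + 5 - 12) = (57 - 16)/(-95) + 2 = -1/95*41 + 2 = -41/95 + 2 = 149/95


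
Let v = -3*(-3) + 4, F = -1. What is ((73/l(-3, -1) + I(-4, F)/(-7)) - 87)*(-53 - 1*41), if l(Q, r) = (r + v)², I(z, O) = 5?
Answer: 4131535/504 ≈ 8197.5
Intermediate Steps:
v = 13 (v = 9 + 4 = 13)
l(Q, r) = (13 + r)² (l(Q, r) = (r + 13)² = (13 + r)²)
((73/l(-3, -1) + I(-4, F)/(-7)) - 87)*(-53 - 1*41) = ((73/((13 - 1)²) + 5/(-7)) - 87)*(-53 - 1*41) = ((73/(12²) + 5*(-⅐)) - 87)*(-53 - 41) = ((73/144 - 5/7) - 87)*(-94) = (-209/1008 - 87)*(-94) = -87905/1008*(-94) = 4131535/504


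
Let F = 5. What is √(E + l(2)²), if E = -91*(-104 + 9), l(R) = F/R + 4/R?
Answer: √34661/2 ≈ 93.087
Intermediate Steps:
l(R) = 9/R (l(R) = 5/R + 4/R = 9/R)
E = 8645 (E = -91*(-95) = 8645)
√(E + l(2)²) = √(8645 + (9/2)²) = √(8645 + 81/4) = √(34661/4) = √34661/2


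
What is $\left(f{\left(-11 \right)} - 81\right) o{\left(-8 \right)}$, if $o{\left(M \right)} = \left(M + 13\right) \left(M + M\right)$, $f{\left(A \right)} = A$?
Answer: $7360$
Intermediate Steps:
$o{\left(M \right)} = 2 M \left(13 + M\right)$ ($o{\left(M \right)} = \left(13 + M\right) 2 M = 2 M \left(13 + M\right)$)
$\left(f{\left(-11 \right)} - 81\right) o{\left(-8 \right)} = \left(-11 - 81\right) 2 \left(-8\right) \left(13 - 8\right) = - 92 \cdot 2 \left(-8\right) 5 = \left(-92\right) \left(-80\right) = 7360$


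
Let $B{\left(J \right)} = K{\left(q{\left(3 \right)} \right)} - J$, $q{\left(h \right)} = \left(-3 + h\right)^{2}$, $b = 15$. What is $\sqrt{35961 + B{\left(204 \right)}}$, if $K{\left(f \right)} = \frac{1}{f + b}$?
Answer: $\frac{2 \sqrt{2011335}}{15} \approx 189.1$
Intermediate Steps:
$K{\left(f \right)} = \frac{1}{15 + f}$ ($K{\left(f \right)} = \frac{1}{f + 15} = \frac{1}{15 + f}$)
$B{\left(J \right)} = \frac{1}{15} - J$ ($B{\left(J \right)} = \frac{1}{15 + \left(-3 + 3\right)^{2}} - J = \frac{1}{15 + 0^{2}} - J = \frac{1}{15 + 0} - J = \frac{1}{15} - J$)
$\sqrt{35961 + B{\left(204 \right)}} = \sqrt{35961 + \left(\frac{1}{15} - 204\right)} = \sqrt{35961 - \frac{3059}{15}} = \sqrt{\frac{536356}{15}} = \frac{2 \sqrt{2011335}}{15}$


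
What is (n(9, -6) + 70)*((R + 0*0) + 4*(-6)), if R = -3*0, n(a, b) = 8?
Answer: -1872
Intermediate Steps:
R = 0
(n(9, -6) + 70)*((R + 0*0) + 4*(-6)) = (8 + 70)*((0 + 0*0) + 4*(-6)) = 78*((0 + 0) - 24) = 78*(0 - 24) = 78*(-24) = -1872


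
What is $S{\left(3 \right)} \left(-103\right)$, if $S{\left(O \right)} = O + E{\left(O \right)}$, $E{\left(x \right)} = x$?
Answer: $-618$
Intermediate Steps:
$S{\left(O \right)} = 2 O$ ($S{\left(O \right)} = O + O = 2 O$)
$S{\left(3 \right)} \left(-103\right) = 2 \cdot 3 \left(-103\right) = 6 \left(-103\right) = -618$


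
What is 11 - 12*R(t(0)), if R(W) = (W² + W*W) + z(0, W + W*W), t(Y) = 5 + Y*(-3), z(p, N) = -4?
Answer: -541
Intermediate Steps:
t(Y) = 5 - 3*Y
R(W) = -4 + 2*W² (R(W) = (W² + W*W) - 4 = (W² + W²) - 4 = 2*W² - 4 = -4 + 2*W²)
11 - 12*R(t(0)) = 11 - 12*(-4 + 2*(5 - 3*0)²) = 11 - 12*(-4 + 2*(5 + 0)²) = 11 - 12*(-4 + 2*5²) = 11 - 12*(-4 + 2*25) = 11 - 12*(-4 + 50) = 11 - 12*46 = 11 - 552 = -541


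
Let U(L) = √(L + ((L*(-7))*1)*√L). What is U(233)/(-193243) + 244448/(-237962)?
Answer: -122224/118981 - √(233 - 1631*√233)/193243 ≈ -1.0273 - 0.00081268*I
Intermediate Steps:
U(L) = √(L - 7*L^(3/2)) (U(L) = √(L + (-7*L*1)*√L) = √(L + (-7*L)*√L) = √(L - 7*L^(3/2)))
U(233)/(-193243) + 244448/(-237962) = √(233 - 1631*√233)/(-193243) + 244448/(-237962) = √(233 - 1631*√233)*(-1/193243) + 244448*(-1/237962) = √(233 - 1631*√233)*(-1/193243) - 122224/118981 = -√(233 - 1631*√233)/193243 - 122224/118981 = -122224/118981 - √(233 - 1631*√233)/193243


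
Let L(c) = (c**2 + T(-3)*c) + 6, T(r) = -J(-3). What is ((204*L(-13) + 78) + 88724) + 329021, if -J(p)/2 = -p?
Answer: 437611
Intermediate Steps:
J(p) = 2*p (J(p) = -(-2)*p = 2*p)
T(r) = 6 (T(r) = -2*(-3) = -1*(-6) = 6)
L(c) = 6 + c**2 + 6*c (L(c) = (c**2 + 6*c) + 6 = 6 + c**2 + 6*c)
((204*L(-13) + 78) + 88724) + 329021 = ((204*(6 + (-13)**2 + 6*(-13)) + 78) + 88724) + 329021 = ((204*(6 + 169 - 78) + 78) + 88724) + 329021 = ((204*97 + 78) + 88724) + 329021 = ((19788 + 78) + 88724) + 329021 = (19866 + 88724) + 329021 = 108590 + 329021 = 437611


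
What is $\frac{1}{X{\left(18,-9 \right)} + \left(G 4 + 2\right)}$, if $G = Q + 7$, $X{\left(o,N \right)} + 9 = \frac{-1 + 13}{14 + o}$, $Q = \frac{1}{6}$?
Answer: $\frac{24}{529} \approx 0.045369$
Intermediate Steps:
$Q = \frac{1}{6} \approx 0.16667$
$X{\left(o,N \right)} = -9 + \frac{12}{14 + o}$ ($X{\left(o,N \right)} = -9 + \frac{-1 + 13}{14 + o} = -9 + \frac{12}{14 + o}$)
$G = \frac{43}{6}$ ($G = \frac{1}{6} + 7 = \frac{43}{6} \approx 7.1667$)
$\frac{1}{X{\left(18,-9 \right)} + \left(G 4 + 2\right)} = \frac{1}{\frac{3 \left(-38 - 54\right)}{14 + 18} + \left(\frac{43}{6} \cdot 4 + 2\right)} = \frac{1}{\frac{3 \left(-38 - 54\right)}{32} + \left(\frac{86}{3} + 2\right)} = \frac{1}{3 \cdot \frac{1}{32} \left(-92\right) + \frac{92}{3}} = \frac{1}{- \frac{69}{8} + \frac{92}{3}} = \frac{1}{\frac{529}{24}} = \frac{24}{529}$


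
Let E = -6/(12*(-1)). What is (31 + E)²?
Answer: 3969/4 ≈ 992.25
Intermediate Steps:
E = ½ (E = -6/(-12) = -6*(-1/12) = ½ ≈ 0.50000)
(31 + E)² = (31 + ½)² = (63/2)² = 3969/4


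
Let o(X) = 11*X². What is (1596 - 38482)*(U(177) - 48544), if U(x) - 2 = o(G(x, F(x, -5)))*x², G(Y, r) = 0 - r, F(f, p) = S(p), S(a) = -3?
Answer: -112614027694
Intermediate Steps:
F(f, p) = -3
G(Y, r) = -r
U(x) = 2 + 99*x² (U(x) = 2 + (11*(-1*(-3))²)*x² = 2 + (11*3²)*x² = 2 + (11*9)*x² = 2 + 99*x²)
(1596 - 38482)*(U(177) - 48544) = (1596 - 38482)*((2 + 99*177²) - 48544) = -36886*((2 + 99*31329) - 48544) = -36886*((2 + 3101571) - 48544) = -36886*(3101573 - 48544) = -36886*3053029 = -112614027694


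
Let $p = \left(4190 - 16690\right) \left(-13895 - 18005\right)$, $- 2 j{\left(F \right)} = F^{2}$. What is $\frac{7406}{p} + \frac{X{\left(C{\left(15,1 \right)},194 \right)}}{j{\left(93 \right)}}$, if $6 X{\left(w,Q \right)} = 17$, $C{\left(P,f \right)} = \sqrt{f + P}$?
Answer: $- \frac{3293293259}{5173183125000} \approx -0.00063661$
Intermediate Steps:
$C{\left(P,f \right)} = \sqrt{P + f}$
$j{\left(F \right)} = - \frac{F^{2}}{2}$
$p = 398750000$ ($p = \left(4190 - 16690\right) \left(-31900\right) = \left(-12500\right) \left(-31900\right) = 398750000$)
$X{\left(w,Q \right)} = \frac{17}{6}$ ($X{\left(w,Q \right)} = \frac{1}{6} \cdot 17 = \frac{17}{6}$)
$\frac{7406}{p} + \frac{X{\left(C{\left(15,1 \right)},194 \right)}}{j{\left(93 \right)}} = \frac{7406}{398750000} + \frac{17}{6 \left(- \frac{93^{2}}{2}\right)} = 7406 \cdot \frac{1}{398750000} + \frac{17}{6 \left(\left(- \frac{1}{2}\right) 8649\right)} = \frac{3703}{199375000} + \frac{17}{6 \left(- \frac{8649}{2}\right)} = \frac{3703}{199375000} + \frac{17}{6} \left(- \frac{2}{8649}\right) = \frac{3703}{199375000} - \frac{17}{25947} = - \frac{3293293259}{5173183125000}$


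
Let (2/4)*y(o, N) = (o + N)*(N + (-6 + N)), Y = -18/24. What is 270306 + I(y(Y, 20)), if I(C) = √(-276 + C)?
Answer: 270306 + √1033 ≈ 2.7034e+5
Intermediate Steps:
Y = -¾ (Y = -18*1/24 = -¾ ≈ -0.75000)
y(o, N) = 2*(-6 + 2*N)*(N + o) (y(o, N) = 2*((o + N)*(N + (-6 + N))) = 2*((N + o)*(-6 + 2*N)) = 2*((-6 + 2*N)*(N + o)) = 2*(-6 + 2*N)*(N + o))
270306 + I(y(Y, 20)) = 270306 + √(-276 + (-12*20 - 12*(-¾) + 4*20² + 4*20*(-¾))) = 270306 + √(-276 + (-240 + 9 + 4*400 - 60)) = 270306 + √(-276 + (-240 + 9 + 1600 - 60)) = 270306 + √(-276 + 1309) = 270306 + √1033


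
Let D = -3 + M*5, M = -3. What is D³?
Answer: -5832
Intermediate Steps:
D = -18 (D = -3 - 3*5 = -3 - 15 = -18)
D³ = (-18)³ = -5832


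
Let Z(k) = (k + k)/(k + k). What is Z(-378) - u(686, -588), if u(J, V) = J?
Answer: -685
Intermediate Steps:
Z(k) = 1 (Z(k) = (2*k)/((2*k)) = (2*k)*(1/(2*k)) = 1)
Z(-378) - u(686, -588) = 1 - 1*686 = 1 - 686 = -685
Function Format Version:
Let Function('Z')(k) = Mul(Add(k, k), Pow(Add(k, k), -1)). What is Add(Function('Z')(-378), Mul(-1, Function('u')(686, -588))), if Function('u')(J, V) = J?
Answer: -685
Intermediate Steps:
Function('Z')(k) = 1 (Function('Z')(k) = Mul(Mul(2, k), Pow(Mul(2, k), -1)) = Mul(Mul(2, k), Mul(Rational(1, 2), Pow(k, -1))) = 1)
Add(Function('Z')(-378), Mul(-1, Function('u')(686, -588))) = Add(1, Mul(-1, 686)) = Add(1, -686) = -685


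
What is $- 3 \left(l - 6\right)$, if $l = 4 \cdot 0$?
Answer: $18$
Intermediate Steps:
$l = 0$
$- 3 \left(l - 6\right) = - 3 \left(0 - 6\right) = \left(-3\right) \left(-6\right) = 18$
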